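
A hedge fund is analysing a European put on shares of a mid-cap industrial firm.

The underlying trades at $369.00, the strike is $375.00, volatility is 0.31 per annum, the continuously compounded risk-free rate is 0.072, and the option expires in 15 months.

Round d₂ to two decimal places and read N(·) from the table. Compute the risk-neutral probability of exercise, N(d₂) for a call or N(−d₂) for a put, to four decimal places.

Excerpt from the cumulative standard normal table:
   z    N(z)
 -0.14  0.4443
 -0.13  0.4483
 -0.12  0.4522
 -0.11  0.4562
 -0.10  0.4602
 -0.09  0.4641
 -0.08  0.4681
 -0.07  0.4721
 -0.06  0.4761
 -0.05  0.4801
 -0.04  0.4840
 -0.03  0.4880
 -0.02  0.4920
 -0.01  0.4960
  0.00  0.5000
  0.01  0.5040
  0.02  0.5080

0.4840

σ√T = 0.31 × 1.1180 = 0.3466
d₁ = [ln(369/375) + (0.072 + ½·0.31²)·1.25] / (σ√T) = (-0.0161 + 0.1501) / 0.3466 = 0.3864 ≈ 0.39
d₂ = 0.3864 − 0.3466 = 0.0398 ≈ 0.04
Risk-neutral Pr[S_T < K] = N(−d₂) = N(-0.04) = 0.4840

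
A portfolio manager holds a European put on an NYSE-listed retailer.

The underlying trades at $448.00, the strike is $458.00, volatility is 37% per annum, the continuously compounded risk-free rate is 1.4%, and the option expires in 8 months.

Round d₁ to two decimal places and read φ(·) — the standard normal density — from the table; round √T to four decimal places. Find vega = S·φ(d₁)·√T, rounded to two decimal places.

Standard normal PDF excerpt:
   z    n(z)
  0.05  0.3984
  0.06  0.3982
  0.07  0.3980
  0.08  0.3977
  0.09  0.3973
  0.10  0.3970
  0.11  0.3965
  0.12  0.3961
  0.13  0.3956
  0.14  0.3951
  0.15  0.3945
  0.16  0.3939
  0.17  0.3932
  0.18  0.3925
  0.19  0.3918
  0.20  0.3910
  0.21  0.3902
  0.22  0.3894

145.04

σ√T = 0.37 × 0.8165 = 0.3021
ln(S/K) + (r + σ²/2)T = ln(448/458) + (0.014 + 0.37²/2)·0.6667 = -0.0221 + 0.0550 = 0.0329
d₁ = 0.0329 / 0.3021 = 0.1089 → 0.11
√T = √0.6667 = 0.8165
φ(d₁) = φ(0.11) = 0.3965
vega = S·φ(d₁)·√T = 448·0.3965·0.8165 = 145.0365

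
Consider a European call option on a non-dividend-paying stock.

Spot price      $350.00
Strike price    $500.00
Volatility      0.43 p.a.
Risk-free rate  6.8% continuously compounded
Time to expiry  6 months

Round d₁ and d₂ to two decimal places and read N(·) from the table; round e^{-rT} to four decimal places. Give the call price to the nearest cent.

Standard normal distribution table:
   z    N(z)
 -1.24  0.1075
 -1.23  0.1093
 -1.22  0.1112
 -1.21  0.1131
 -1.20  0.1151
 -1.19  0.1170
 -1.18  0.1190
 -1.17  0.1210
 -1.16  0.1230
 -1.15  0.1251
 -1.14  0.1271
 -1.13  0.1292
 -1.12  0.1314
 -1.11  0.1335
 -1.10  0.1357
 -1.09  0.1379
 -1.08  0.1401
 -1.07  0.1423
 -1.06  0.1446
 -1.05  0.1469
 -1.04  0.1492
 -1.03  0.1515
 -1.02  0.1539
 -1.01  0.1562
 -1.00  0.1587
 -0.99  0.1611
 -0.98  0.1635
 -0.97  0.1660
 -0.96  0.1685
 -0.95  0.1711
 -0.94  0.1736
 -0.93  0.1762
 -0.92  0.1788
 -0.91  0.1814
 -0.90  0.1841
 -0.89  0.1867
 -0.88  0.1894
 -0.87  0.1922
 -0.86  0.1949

T = 0.5;  σ√T = 0.3041
d₁ = [ln(350/500) + (0.068 + ½·0.43²)·0.5] / (σ√T) = (-0.3567 + 0.0802) / 0.3041 = -0.9092 which rounds to -0.91
d₂ = -0.9092 − 0.3041 = -1.2133 which rounds to -1.21
e^(−rT) = e^(−0.068·0.5) = 0.9666
C = 350·N(-0.91) − 500·0.9666·N(-1.21) = 350·0.1814 − 500·0.9666·0.1131 = 63.4900 − 54.6612 = 8.8288

$8.83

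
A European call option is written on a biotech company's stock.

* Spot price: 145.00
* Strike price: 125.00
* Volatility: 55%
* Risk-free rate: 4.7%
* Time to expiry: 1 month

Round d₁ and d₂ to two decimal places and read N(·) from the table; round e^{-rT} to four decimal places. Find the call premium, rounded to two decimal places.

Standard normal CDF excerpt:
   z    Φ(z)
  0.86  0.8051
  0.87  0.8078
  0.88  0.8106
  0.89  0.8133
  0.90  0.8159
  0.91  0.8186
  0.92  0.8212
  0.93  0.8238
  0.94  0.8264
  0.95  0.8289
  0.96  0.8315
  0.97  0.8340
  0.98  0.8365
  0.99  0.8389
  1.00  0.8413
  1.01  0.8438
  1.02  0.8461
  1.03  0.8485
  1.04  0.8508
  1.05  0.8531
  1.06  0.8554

σ√T = 0.55·√0.08333 = 0.1588
ln(S/K) + (r + σ²/2)T = ln(145/125) + (0.047 + 0.55²/2)·0.08333 = 0.1484 + 0.0165 = 0.1649
d₁ = 0.1649 / 0.1588 = 1.0389 which rounds to 1.04
d₂ = d₁ − σ√T = 1.0389 − 0.1588 = 0.8801 which rounds to 0.88
exp(−rT) = exp(−0.047·0.08333) = 0.9961
C = 145·N(1.04) − 125·0.9961·N(0.88) = 145·0.8508 − 125·0.9961·0.8106 = 123.3660 − 100.9298 = 22.4362

22.44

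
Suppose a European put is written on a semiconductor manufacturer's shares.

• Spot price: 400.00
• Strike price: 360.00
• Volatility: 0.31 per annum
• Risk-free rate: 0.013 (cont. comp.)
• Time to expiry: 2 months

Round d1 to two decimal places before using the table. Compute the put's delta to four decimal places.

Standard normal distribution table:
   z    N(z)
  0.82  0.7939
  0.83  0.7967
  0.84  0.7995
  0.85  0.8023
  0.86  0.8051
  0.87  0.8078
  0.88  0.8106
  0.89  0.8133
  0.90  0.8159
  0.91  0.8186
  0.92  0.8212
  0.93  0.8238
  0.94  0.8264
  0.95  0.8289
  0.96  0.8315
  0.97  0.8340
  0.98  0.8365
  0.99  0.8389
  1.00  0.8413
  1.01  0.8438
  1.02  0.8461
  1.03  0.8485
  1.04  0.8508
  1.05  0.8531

-0.1814

T = 0.1667;  σ√T = 0.1266
d₁ = [ln(400/360) + (0.013 + 0.31²/2)·0.1667] / 0.1266 = [0.1054 + 0.0102] / 0.1266 = 0.9129 which rounds to 0.91
N(d₁) = N(0.91) = 0.8186
Δ_put = N(d₁) − 1 = 0.8186 − 1 = -0.1814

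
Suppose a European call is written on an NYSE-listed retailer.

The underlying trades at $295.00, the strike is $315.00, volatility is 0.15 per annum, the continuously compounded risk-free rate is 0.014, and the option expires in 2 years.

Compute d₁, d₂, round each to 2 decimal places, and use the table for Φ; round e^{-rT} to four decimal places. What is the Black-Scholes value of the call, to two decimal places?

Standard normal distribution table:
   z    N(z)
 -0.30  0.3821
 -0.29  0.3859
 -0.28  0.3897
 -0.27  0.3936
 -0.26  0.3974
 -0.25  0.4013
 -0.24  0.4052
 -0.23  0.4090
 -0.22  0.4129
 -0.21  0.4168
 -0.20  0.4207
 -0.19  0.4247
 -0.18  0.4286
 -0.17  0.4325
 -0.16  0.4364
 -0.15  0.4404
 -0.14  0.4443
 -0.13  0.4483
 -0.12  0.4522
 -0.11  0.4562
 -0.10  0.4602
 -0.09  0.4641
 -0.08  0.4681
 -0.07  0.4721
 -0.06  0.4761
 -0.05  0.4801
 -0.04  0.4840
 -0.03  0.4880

$19.90

T = 2;  σ√T = 0.2121
ln(S/K) + (r + σ²/2)T = ln(295/315) + (0.014 + 0.15²/2)·2 = -0.0656 + 0.0505 = -0.0151
d₁ = -0.0151 / 0.2121 = -0.0712 which rounds to -0.07
d₂ = d₁ − σ√T = -0.0712 − 0.2121 = -0.2833 which rounds to -0.28
exp(−rT) = exp(−0.014·2) = 0.9724
N(d₁) = N(-0.07) = 0.4721;  N(d₂) = N(-0.28) = 0.3897
C = 295·0.4721 − 315·0.9724·0.3897 = 139.2695 − 119.3674 = 19.9021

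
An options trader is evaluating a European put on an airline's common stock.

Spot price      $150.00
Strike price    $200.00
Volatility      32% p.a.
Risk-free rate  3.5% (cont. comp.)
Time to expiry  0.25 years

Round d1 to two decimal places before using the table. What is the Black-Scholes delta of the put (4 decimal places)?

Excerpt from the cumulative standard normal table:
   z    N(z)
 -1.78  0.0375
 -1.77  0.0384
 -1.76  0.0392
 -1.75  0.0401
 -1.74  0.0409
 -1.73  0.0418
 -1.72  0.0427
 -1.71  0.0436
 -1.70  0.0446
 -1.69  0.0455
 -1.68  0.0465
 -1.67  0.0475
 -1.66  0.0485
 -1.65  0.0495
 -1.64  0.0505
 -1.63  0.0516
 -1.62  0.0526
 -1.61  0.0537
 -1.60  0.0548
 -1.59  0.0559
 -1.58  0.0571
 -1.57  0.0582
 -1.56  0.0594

-0.9515

T = 0.25;  σ√T = 0.1600
d₁ = [ln(150/200) + (0.035 + ½·0.32²)·0.25] / (σ√T) = (-0.2877 + 0.0215) / 0.1600 = -1.6633 which rounds to -1.66
N(d₁) = N(-1.66) = 0.0485
Δ_put = N(d₁) − 1 = 0.0485 − 1 = -0.9515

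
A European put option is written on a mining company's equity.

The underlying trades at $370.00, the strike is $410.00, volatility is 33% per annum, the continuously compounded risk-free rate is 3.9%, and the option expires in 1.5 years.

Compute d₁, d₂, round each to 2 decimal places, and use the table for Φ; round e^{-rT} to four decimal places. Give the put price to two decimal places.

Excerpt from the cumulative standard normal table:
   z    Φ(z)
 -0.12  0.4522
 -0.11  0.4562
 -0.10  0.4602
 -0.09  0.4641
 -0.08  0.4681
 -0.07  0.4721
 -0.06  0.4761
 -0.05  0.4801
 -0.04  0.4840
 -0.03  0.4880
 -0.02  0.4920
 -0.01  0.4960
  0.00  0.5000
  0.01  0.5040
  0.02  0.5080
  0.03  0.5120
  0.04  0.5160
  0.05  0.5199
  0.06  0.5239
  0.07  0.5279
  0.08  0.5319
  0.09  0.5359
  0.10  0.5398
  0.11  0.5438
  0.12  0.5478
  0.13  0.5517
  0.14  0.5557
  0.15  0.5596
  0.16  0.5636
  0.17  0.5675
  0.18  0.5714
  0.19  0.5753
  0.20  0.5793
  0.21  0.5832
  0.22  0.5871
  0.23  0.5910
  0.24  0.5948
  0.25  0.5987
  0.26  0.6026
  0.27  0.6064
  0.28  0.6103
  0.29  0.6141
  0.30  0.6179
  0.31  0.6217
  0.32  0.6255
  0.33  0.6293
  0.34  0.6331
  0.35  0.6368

$68.70

σ√T = 0.33 × 1.2247 = 0.4042
d₁ = [ln(370/410) + (0.039 + 0.33²/2)·1.5] / 0.4042 = [-0.1027 + 0.1402] / 0.4042 = 0.0928 ⇒ 0.09
d₂ = d₁ − σ√T = 0.0928 − 0.4042 = -0.3113 ⇒ -0.31
e^(−rT) = e^(−0.039·1.5) = 0.9432
N(−d₂) = N(0.31) = 0.6217;  N(−d₁) = N(-0.09) = 0.4641
P = 410·0.9432·0.6217 − 370·0.4641 = 240.4189 − 171.7170 = 68.7019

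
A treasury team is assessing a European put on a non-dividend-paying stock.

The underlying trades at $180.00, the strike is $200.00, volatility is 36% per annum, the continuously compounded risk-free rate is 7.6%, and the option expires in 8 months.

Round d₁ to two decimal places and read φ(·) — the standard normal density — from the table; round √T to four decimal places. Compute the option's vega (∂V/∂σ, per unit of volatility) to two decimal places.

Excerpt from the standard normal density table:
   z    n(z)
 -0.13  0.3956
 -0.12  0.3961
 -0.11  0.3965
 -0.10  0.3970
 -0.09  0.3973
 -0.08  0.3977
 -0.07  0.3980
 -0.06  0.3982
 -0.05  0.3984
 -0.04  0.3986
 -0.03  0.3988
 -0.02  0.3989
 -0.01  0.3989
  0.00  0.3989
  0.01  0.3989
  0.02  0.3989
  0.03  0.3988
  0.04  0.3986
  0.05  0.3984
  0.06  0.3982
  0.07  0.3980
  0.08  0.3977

58.58

σ√T = 0.36·√0.6667 = 0.2939
d₁ = [ln(180/200) + (0.076 + 0.36²/2)·0.6667] / 0.2939 = [-0.1054 + 0.0939] / 0.2939 = -0.0391 → -0.04
√T = √0.6667 = 0.8165
φ(d₁) = φ(-0.04) = 0.3986
vega = S·φ(d₁)·√T = 180·0.3986·0.8165 = 58.5822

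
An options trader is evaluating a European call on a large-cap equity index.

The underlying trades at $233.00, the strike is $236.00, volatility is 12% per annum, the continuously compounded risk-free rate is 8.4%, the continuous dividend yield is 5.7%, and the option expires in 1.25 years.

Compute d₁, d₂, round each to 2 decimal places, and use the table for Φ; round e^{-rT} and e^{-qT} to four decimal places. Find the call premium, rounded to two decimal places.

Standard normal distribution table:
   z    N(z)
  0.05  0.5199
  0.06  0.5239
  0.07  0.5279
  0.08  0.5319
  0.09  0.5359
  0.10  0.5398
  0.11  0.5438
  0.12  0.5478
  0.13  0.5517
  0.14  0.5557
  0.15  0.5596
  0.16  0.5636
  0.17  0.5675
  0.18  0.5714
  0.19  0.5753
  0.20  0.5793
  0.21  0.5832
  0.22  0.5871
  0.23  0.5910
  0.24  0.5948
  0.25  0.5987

T = 1.25;  σ√T = 0.1342
d₁ = [ln(233/236) + (0.084 − 0.057 + ½·0.12²)·1.25] / (σ√T) = (-0.0128 + 0.0428) / 0.1342 = 0.2233 ≈ 0.22
d₂ = 0.2233 − 0.1342 = 0.0891 ≈ 0.09
e^(−qT) = e^(−0.057·1.25) = 0.9312;  e^(−rT) = e^(−0.084·1.25) = 0.9003
C = 233·0.9312·N(0.22) − 236·0.9003·N(0.09) = 233·0.9312·0.5871 − 236·0.9003·0.5359 = 127.3829 − 113.8631 = 13.5198

$13.52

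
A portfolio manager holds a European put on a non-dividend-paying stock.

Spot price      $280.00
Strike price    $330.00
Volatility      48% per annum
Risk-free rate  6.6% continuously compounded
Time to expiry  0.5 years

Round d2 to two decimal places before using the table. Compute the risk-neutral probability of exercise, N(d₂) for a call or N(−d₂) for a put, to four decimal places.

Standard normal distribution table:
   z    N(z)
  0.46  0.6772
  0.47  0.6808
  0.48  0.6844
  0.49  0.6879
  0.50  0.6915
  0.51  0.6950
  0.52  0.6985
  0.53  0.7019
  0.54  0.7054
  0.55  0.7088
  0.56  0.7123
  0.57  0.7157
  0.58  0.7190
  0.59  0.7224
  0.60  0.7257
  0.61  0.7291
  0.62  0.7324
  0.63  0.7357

0.7123

σ√T = 0.48 × 0.7071 = 0.3394
d₁ = [ln(280/330) + (0.066 + ½·0.48²)·0.5] / (σ√T) = (-0.1643 + 0.0906) / 0.3394 = -0.2171 which rounds to -0.22
d₂ = -0.2171 − 0.3394 = -0.5566 which rounds to -0.56
Risk-neutral Pr[S_T < K] = N(−d₂) = N(0.56) = 0.7123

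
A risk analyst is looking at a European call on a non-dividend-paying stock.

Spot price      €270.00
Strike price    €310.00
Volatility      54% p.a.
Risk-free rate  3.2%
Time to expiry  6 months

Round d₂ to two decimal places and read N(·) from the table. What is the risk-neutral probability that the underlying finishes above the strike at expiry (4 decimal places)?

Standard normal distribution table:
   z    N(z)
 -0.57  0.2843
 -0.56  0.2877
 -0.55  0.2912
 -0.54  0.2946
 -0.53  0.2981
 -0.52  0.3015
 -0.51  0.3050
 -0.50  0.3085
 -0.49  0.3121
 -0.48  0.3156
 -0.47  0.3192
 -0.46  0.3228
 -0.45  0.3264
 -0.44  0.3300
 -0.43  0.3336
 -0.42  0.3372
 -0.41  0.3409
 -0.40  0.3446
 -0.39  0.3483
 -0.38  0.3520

σ√T = 0.54·√0.5 = 0.3818
ln(S/K) + (r + σ²/2)T = ln(270/310) + (0.032 + 0.54²/2)·0.5 = -0.1382 + 0.0889 = -0.0493
d₁ = -0.0493 / 0.3818 = -0.1290 ≈ -0.13
d₂ = d₁ − σ√T = -0.1290 − 0.3818 = -0.5108 ≈ -0.51
Risk-neutral Pr[S_T > K] = N(d₂) = N(-0.51) = 0.3050

0.3050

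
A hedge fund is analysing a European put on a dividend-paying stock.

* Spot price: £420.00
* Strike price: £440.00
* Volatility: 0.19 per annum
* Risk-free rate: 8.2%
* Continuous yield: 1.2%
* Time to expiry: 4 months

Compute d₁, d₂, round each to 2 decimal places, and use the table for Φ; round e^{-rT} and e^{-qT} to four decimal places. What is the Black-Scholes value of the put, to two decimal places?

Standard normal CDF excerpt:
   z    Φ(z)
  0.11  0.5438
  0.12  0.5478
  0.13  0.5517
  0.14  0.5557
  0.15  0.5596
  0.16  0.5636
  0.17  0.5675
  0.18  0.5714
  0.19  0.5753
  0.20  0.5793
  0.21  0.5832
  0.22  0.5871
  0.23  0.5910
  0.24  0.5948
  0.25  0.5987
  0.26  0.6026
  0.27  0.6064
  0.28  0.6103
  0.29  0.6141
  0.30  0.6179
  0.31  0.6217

σ√T = 0.19·√0.3333 = 0.1097
d₁ = [ln(420/440) + (0.082 − 0.012 + 0.19²/2)·0.3333] / 0.1097 = [-0.0465 + 0.0294] / 0.1097 = -0.1565 → -0.16
d₂ = d₁ − σ√T = -0.1565 − 0.1097 = -0.2662 → -0.27
e^(−qT) = e^(−0.012·0.3333) = 0.9960;  e^(−rT) = e^(−0.082·0.3333) = 0.9730
N(−d₂) = N(0.27) = 0.6064;  N(−d₁) = N(0.16) = 0.5636
P = 440·0.9730·0.6064 − 420·0.9960·0.5636 = 259.6120 − 235.7652 = 23.8468

£23.85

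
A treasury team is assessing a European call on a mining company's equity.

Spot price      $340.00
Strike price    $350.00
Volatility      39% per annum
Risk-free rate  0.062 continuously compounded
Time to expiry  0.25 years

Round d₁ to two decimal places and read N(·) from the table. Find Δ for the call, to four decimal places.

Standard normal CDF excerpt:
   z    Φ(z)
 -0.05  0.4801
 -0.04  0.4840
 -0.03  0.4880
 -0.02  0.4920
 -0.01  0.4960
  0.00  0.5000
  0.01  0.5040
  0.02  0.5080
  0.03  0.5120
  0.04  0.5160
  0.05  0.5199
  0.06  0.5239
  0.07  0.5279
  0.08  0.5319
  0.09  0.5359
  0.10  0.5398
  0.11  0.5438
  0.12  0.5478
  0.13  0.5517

0.5120

σ√T = 0.39 × 0.5000 = 0.1950
d₁ = [ln(340/350) + (0.062 + 0.39²/2)·0.25] / 0.1950 = [-0.0290 + 0.0345] / 0.1950 = 0.0283 ⇒ 0.03
N(d₁) = N(0.03) = 0.5120
Δ_call = N(d₁) = 0.5120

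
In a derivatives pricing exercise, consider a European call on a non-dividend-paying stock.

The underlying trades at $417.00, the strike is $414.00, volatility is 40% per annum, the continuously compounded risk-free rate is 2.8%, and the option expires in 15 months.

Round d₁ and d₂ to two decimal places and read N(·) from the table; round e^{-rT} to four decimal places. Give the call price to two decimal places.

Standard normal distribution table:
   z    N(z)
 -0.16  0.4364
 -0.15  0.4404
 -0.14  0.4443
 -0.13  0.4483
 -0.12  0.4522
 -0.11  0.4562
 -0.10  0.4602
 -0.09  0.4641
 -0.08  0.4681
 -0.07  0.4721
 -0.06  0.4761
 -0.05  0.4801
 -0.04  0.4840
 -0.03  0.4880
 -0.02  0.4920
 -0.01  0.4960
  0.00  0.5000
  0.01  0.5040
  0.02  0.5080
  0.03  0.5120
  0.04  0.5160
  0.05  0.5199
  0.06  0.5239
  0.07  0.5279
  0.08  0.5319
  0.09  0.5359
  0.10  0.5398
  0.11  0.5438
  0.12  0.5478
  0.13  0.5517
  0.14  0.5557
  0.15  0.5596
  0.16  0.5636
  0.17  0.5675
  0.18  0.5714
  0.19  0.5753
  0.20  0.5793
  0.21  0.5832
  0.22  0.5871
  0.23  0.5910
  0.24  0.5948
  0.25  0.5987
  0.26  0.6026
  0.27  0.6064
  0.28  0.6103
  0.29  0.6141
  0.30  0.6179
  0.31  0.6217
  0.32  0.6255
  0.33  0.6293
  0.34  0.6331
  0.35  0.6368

$81.62

T = 1.25;  σ√T = 0.4472
d₁ = [ln(417/414) + (0.028 + 0.4²/2)·1.25] / 0.4472 = [0.0072 + 0.1350] / 0.4472 = 0.3180 which rounds to 0.32
d₂ = d₁ − σ√T = 0.3180 − 0.4472 = -0.1292 which rounds to -0.13
e^(−rT) = e^(−0.028·1.25) = 0.9656
N(d₁) = N(0.32) = 0.6255;  N(d₂) = N(-0.13) = 0.4483
C = 417·0.6255 − 414·0.9656·0.4483 = 260.8335 − 179.2117 = 81.6218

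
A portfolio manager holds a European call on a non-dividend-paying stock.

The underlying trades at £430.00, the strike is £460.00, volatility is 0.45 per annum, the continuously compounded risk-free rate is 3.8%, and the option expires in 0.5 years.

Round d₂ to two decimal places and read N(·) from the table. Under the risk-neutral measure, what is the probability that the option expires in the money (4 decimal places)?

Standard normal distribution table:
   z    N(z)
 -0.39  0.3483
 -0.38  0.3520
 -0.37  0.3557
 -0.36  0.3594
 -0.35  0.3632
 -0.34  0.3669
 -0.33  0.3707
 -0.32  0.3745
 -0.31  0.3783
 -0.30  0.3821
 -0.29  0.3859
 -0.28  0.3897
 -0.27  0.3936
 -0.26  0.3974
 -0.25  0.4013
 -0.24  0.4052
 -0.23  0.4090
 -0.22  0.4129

0.3783

σ√T = 0.45 × 0.7071 = 0.3182
d₁ = [ln(430/460) + (0.038 + 0.45²/2)·0.5] / 0.3182 = [-0.0674 + 0.0696] / 0.3182 = 0.0069 which rounds to 0.01
d₂ = d₁ − σ√T = 0.0069 − 0.3182 = -0.3113 which rounds to -0.31
Risk-neutral Pr[S_T > K] = N(d₂) = N(-0.31) = 0.3783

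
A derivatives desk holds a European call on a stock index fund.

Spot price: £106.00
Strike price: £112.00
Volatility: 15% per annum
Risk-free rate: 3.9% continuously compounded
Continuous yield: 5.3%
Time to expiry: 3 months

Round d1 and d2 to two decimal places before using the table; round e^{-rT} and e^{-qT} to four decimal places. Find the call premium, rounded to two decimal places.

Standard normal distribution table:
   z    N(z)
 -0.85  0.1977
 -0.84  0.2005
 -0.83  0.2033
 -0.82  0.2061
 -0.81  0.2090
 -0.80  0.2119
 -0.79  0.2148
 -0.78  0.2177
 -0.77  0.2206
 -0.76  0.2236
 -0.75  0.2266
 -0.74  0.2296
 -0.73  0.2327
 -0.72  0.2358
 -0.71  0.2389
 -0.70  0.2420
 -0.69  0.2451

T = 0.25;  σ√T = 0.0750
d₁ = [ln(106/112) + (0.039 − 0.053 + 0.15²/2)·0.25] / 0.0750 = [-0.0551 − 0.0007] / 0.0750 = -0.7433 ≈ -0.74
d₂ = d₁ − σ√T = -0.7433 − 0.0750 = -0.8183 ≈ -0.82
e^(−qT) = e^(−0.053·0.25) = 0.9868;  e^(−rT) = e^(−0.039·0.25) = 0.9903
N(d₁) = N(-0.74) = 0.2296;  N(d₂) = N(-0.82) = 0.2061
C = 106·0.9868·0.2296 − 112·0.9903·0.2061 = 24.0163 − 22.8593 = 1.1571

£1.16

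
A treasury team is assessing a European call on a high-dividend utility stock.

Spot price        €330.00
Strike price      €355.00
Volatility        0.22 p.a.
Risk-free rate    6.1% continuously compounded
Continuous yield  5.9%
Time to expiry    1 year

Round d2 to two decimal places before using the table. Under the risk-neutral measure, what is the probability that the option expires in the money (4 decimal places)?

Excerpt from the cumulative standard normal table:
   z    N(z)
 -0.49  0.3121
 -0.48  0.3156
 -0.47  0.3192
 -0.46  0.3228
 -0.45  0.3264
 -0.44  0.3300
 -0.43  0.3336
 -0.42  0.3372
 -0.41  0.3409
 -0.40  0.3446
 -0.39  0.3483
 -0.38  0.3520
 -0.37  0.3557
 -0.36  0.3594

0.3336

σ√T = 0.22 × 1.0000 = 0.2200
d₁ = [ln(330/355) + (0.061 − 0.059 + 0.22²/2)·1] / 0.2200 = [-0.0730 + 0.0262] / 0.2200 = -0.2128 ⇒ -0.21
d₂ = d₁ − σ√T = -0.2128 − 0.2200 = -0.4328 ⇒ -0.43
Risk-neutral Pr[S_T > K] = N(d₂) = N(-0.43) = 0.3336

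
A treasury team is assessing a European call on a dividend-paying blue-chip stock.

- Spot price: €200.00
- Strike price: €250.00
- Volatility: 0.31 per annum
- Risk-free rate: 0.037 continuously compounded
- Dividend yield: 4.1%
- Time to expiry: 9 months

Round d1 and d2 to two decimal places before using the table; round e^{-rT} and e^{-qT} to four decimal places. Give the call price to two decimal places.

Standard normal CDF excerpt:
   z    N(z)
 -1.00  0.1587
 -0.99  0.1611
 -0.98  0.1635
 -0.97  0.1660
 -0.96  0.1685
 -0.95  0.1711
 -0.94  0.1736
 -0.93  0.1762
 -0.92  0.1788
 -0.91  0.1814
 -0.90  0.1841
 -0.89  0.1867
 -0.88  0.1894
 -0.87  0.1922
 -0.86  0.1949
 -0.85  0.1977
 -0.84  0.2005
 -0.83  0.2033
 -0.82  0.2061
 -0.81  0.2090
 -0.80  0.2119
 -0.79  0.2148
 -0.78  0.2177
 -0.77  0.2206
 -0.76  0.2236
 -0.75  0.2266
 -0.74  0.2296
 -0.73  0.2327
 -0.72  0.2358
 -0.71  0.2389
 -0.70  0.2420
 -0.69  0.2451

σ√T = 0.31 × 0.8660 = 0.2685
d₁ = [ln(200/250) + (0.037 − 0.041 + 0.31²/2)·0.75] / 0.2685 = [-0.2231 + 0.0330] / 0.2685 = -0.7081 → -0.71
d₂ = d₁ − σ√T = -0.7081 − 0.2685 = -0.9766 → -0.98
exp(−qT) = exp(−0.041·0.75) = 0.9697;  exp(−rT) = exp(−0.037·0.75) = 0.9726
N(d₁) = N(-0.71) = 0.2389;  N(d₂) = N(-0.98) = 0.1635
C = 200·0.9697·0.2389 − 250·0.9726·0.1635 = 46.3323 − 39.7550 = 6.5772

€6.58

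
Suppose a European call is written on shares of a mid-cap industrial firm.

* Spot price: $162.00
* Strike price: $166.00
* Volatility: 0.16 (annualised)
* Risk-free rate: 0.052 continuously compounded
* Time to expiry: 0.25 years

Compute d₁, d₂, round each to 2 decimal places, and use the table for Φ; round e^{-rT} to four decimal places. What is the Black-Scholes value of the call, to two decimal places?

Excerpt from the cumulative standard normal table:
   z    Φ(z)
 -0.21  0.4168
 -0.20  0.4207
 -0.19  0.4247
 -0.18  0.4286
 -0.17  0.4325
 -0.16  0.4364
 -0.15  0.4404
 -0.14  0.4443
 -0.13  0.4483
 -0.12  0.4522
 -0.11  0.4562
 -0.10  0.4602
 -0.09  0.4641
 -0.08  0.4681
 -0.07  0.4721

$4.32

T = 0.25;  σ√T = 0.0800
d₁ = [ln(162/166) + (0.052 + 0.16²/2)·0.25] / 0.0800 = [-0.0244 + 0.0162] / 0.0800 = -0.1024 ⇒ -0.10
d₂ = d₁ − σ√T = -0.1024 − 0.0800 = -0.1824 ⇒ -0.18
e^(−rT) = e^(−0.052·0.25) = 0.9871
N(d₁) = N(-0.10) = 0.4602;  N(d₂) = N(-0.18) = 0.4286
C = 162·0.4602 − 166·0.9871·0.4286 = 74.5524 − 70.2298 = 4.3226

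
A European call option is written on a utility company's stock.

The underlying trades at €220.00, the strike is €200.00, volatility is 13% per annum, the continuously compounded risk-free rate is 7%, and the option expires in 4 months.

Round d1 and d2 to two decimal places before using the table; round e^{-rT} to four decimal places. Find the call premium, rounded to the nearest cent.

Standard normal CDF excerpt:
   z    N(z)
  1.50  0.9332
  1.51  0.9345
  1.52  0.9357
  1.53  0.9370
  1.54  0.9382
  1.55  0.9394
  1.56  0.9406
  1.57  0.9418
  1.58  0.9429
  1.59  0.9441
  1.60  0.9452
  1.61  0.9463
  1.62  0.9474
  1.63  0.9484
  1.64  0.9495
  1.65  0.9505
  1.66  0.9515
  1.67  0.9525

T = 0.3333;  σ√T = 0.0751
d₁ = [ln(220/200) + (0.07 + ½·0.13²)·0.3333] / (σ√T) = (0.0953 + 0.0261) / 0.0751 = 1.6183 → 1.62
d₂ = 1.6183 − 0.0751 = 1.5432 → 1.54
e^(−rT) = e^(−0.07·0.3333) = 0.9769
N(d₁) = N(1.62) = 0.9474;  N(d₂) = N(1.54) = 0.9382
C = 220·0.9474 − 200·0.9769·0.9382 = 208.4280 − 183.3055 = 25.1225

€25.12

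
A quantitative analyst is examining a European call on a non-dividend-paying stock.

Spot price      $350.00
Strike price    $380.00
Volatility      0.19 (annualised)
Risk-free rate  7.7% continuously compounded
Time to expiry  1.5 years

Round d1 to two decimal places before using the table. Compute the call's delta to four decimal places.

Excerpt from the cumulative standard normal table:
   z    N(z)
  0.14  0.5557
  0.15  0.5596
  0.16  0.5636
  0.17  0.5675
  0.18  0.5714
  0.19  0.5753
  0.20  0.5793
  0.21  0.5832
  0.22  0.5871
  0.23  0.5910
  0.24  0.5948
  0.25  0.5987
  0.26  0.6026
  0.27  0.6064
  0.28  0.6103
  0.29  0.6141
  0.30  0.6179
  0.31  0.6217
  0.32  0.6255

0.6026

T = 1.5;  σ√T = 0.2327
d₁ = [ln(350/380) + (0.077 + 0.19²/2)·1.5] / 0.2327 = [-0.0822 + 0.1426] / 0.2327 = 0.2593 ⇒ 0.26
N(d₁) = N(0.26) = 0.6026
Δ_call = N(d₁) = 0.6026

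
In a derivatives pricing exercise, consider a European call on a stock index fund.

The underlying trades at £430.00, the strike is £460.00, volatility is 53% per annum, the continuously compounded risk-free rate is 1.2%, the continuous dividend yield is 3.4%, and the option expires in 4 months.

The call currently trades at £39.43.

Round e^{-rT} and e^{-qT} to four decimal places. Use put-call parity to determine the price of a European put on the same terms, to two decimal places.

e^(−qT) = e^(−0.034·0.3333) = 0.9887;  e^(−rT) = e^(−0.012·0.3333) = 0.9960
Put-call parity: C − P = S·e^(−qT) − K·e^(−rT) = 430·0.9887 − 460·0.9960 = 425.1410 − 458.1600 = -33.0190
P = C − (C − P) = 39.43 − (-33.0190) = 72.4490

£72.45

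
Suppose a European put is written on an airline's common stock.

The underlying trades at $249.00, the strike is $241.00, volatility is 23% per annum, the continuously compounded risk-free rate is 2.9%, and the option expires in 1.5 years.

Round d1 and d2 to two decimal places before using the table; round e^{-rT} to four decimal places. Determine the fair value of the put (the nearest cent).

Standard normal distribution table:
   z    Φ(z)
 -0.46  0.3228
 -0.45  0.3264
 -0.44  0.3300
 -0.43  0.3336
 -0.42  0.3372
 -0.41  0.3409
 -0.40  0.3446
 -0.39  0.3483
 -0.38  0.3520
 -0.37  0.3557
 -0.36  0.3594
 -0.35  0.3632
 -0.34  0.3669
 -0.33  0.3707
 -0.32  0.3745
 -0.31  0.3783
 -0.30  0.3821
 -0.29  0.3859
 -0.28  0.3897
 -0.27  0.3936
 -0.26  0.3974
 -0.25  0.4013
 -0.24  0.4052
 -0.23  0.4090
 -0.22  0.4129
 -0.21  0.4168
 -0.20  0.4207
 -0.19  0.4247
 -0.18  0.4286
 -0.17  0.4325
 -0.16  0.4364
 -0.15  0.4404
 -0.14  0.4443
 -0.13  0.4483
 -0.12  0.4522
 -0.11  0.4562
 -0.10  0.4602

σ√T = 0.23·√1.5 = 0.2817
d₁ = [ln(249/241) + (0.029 + ½·0.23²)·1.5] / (σ√T) = (0.0327 + 0.0832) / 0.2817 = 0.4112 which rounds to 0.41
d₂ = 0.4112 − 0.2817 = 0.1295 which rounds to 0.13
e^(−rT) = e^(−0.029·1.5) = 0.9574
N(−d₂) = N(-0.13) = 0.4483;  N(−d₁) = N(-0.41) = 0.3409
P = 241·0.9574·0.4483 − 249·0.3409 = 103.4378 − 84.8841 = 18.5537

$18.55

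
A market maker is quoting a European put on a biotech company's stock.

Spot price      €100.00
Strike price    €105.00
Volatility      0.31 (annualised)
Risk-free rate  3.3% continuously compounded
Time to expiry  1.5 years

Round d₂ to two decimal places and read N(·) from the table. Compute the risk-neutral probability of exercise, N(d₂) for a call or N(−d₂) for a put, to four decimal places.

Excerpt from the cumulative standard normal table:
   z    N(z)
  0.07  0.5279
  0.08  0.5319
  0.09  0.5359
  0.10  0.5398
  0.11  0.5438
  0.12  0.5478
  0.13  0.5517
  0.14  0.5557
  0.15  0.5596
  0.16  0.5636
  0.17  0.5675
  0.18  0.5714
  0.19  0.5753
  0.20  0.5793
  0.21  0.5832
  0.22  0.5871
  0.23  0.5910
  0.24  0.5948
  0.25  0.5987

0.5753

σ√T = 0.31·√1.5 = 0.3797
d₁ = [ln(100/105) + (0.033 + ½·0.31²)·1.5] / (σ√T) = (-0.0488 + 0.1216) / 0.3797 = 0.1917 → 0.19
d₂ = 0.1917 − 0.3797 = -0.1880 → -0.19
Pr(exercise) under Q = N(−d₂) = N(0.19) = 0.5753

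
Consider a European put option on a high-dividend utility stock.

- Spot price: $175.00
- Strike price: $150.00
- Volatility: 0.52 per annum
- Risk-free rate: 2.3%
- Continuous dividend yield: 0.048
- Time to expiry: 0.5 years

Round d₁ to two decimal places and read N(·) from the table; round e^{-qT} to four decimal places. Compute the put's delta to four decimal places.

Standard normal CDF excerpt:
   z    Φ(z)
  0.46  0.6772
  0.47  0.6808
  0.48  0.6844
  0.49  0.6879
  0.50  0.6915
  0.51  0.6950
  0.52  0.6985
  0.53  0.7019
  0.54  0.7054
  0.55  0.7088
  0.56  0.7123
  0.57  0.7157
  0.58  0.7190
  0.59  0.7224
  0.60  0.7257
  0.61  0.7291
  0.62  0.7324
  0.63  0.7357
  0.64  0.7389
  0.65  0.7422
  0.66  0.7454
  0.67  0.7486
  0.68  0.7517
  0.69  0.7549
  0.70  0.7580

-0.2776

T = 0.5;  σ√T = 0.3677
d₁ = [ln(175/150) + (0.023 − 0.048 + ½·0.52²)·0.5] / (σ√T) = (0.1542 + 0.0551) / 0.3677 = 0.5691 ≈ 0.57
N(d₁) = N(0.57) = 0.7157
Δ_put = exp(−qT)·(N(d₁) − 1) = 0.9763·(0.7157 − 1) = -0.2776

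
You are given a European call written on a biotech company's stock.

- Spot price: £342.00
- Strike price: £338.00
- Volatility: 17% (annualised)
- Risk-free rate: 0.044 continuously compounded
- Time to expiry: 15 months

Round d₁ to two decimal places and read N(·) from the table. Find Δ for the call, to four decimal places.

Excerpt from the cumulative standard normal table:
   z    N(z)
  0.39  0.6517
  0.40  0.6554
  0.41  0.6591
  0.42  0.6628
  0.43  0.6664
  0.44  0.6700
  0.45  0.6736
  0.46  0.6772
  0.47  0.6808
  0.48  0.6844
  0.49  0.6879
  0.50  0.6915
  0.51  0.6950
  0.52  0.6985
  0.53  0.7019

0.6736

T = 1.25;  σ√T = 0.1901
d₁ = [ln(342/338) + (0.044 + 0.17²/2)·1.25] / 0.1901 = [0.0118 + 0.0731] / 0.1901 = 0.4463 ⇒ 0.45
N(d₁) = N(0.45) = 0.6736
Δ_call = N(d₁) = 0.6736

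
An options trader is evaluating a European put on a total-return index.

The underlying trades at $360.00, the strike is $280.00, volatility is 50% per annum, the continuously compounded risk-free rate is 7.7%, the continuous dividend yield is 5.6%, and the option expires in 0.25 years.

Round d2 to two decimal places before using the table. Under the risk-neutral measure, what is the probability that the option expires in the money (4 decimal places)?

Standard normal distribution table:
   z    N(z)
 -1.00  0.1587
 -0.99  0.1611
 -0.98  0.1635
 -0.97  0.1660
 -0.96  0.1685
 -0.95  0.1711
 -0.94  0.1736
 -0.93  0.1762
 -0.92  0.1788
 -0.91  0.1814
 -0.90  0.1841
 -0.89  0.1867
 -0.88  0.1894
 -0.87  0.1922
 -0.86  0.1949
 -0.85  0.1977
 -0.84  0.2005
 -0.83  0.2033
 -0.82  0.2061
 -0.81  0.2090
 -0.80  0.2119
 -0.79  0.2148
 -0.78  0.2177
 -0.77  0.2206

0.1841

T = 0.25;  σ√T = 0.2500
ln(S/K) + (r − q + σ²/2)T = ln(360/280) + (0.077 − 0.056 + 0.5²/2)·0.25 = 0.2513 + 0.0365 = 0.2878
d₁ = 0.2878 / 0.2500 = 1.1513 ⇒ 1.15
d₂ = d₁ − σ√T = 1.1513 − 0.2500 = 0.9013 ⇒ 0.90
Pr(exercise) under Q = N(−d₂) = N(-0.90) = 0.1841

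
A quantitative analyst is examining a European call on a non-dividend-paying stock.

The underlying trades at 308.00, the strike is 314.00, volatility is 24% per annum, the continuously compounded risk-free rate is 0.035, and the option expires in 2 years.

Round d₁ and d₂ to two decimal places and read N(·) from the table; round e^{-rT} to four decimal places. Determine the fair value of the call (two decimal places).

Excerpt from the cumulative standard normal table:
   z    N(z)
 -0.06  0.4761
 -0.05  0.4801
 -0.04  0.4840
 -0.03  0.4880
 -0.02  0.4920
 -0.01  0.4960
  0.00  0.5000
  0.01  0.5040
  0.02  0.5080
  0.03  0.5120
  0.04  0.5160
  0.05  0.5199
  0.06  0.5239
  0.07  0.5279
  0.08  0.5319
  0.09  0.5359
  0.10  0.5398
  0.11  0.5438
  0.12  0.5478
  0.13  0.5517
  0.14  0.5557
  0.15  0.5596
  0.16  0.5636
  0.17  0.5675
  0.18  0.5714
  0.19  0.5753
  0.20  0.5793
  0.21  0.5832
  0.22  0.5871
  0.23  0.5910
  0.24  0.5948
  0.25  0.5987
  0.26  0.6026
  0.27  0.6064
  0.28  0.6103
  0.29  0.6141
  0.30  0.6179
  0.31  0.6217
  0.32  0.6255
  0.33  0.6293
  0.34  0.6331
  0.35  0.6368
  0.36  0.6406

σ√T = 0.24·√2 = 0.3394
d₁ = [ln(308/314) + (0.035 + 0.24²/2)·2] / 0.3394 = [-0.0193 + 0.1276] / 0.3394 = 0.3191 → 0.32
d₂ = d₁ − σ√T = 0.3191 − 0.3394 = -0.0203 → -0.02
exp(−rT) = exp(−0.035·2) = 0.9324
N(d₁) = N(0.32) = 0.6255;  N(d₂) = N(-0.02) = 0.4920
C = 308·0.6255 − 314·0.9324·0.4920 = 192.6540 − 144.0446 = 48.6094

48.61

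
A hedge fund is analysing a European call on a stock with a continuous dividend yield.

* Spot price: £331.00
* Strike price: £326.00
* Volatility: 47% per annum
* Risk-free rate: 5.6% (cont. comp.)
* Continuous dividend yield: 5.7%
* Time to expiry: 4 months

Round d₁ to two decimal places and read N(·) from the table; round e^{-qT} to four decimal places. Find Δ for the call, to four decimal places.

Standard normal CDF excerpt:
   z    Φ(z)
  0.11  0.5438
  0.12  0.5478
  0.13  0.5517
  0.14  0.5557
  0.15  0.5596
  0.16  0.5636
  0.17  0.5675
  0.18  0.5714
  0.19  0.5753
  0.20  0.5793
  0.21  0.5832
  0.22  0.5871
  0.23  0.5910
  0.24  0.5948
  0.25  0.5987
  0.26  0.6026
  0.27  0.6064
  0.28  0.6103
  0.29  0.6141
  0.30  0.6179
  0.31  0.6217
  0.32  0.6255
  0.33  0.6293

0.5645

T = 0.3333;  σ√T = 0.2714
d₁ = [ln(331/326) + (0.056 − 0.057 + 0.47²/2)·0.3333] / 0.2714 = [0.0152 + 0.0365] / 0.2714 = 0.1905 ⇒ 0.19
N(d₁) = N(0.19) = 0.5753
Δ_call = e^(−qT)·N(d₁) = 0.9812·0.5753 = 0.5645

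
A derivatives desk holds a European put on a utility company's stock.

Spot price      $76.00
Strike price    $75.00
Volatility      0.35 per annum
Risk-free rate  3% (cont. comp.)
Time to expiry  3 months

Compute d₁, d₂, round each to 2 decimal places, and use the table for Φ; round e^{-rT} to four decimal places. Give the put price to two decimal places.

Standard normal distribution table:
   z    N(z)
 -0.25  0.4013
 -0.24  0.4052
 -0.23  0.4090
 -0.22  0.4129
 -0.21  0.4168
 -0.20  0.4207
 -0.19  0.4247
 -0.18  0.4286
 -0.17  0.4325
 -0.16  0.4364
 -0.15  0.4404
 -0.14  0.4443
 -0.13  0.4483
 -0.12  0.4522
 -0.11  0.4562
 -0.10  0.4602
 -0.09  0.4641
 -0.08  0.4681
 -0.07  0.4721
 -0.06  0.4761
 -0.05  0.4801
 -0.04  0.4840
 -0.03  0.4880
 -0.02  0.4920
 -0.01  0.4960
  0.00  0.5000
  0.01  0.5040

$4.65

T = 0.25;  σ√T = 0.1750
ln(S/K) + (r + σ²/2)T = ln(76/75) + (0.03 + 0.35²/2)·0.25 = 0.0132 + 0.0228 = 0.0361
d₁ = 0.0361 / 0.1750 = 0.2060 ⇒ 0.21
d₂ = d₁ − σ√T = 0.2060 − 0.1750 = 0.0310 ⇒ 0.03
exp(−rT) = exp(−0.03·0.25) = 0.9925
N(−d₂) = N(-0.03) = 0.4880;  N(−d₁) = N(-0.21) = 0.4168
P = 75·0.9925·0.4880 − 76·0.4168 = 36.3255 − 31.6768 = 4.6487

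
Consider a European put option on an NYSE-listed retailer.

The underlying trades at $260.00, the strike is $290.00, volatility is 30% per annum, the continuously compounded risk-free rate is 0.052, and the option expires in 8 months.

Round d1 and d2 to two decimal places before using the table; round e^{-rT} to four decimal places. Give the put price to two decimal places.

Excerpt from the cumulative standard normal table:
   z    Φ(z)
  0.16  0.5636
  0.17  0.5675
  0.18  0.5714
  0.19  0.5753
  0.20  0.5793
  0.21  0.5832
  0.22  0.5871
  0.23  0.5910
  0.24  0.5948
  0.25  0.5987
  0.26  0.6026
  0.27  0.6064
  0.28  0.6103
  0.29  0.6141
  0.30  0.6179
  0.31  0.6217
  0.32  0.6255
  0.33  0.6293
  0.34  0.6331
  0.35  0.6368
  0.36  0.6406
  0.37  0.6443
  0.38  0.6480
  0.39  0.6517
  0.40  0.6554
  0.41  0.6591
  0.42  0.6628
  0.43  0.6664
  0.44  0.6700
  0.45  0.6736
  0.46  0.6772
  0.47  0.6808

$38.10

σ√T = 0.3 × 0.8165 = 0.2449
d₁ = [ln(260/290) + (0.052 + ½·0.3²)·0.6667] / (σ√T) = (-0.1092 + 0.0647) / 0.2449 = -0.1818 which rounds to -0.18
d₂ = -0.1818 − 0.2449 = -0.4268 which rounds to -0.43
exp(−rT) = exp(−0.052·0.6667) = 0.9659
P = 290·0.9659·N(0.43) − 260·N(0.18) = 290·0.9659·0.6664 − 260·0.5714 = 186.6660 − 148.5640 = 38.1020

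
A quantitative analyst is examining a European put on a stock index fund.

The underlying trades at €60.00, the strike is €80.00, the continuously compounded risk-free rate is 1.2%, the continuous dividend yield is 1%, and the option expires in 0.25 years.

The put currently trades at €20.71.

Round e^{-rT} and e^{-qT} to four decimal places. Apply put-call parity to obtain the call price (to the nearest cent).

exp(−qT) = exp(−0.01·0.25) = 0.9975;  exp(−rT) = exp(−0.012·0.25) = 0.9970
Put-call parity: C − P = S·e^(−qT) − K·e^(−rT) = 60·0.9975 − 80·0.9970 = 59.8500 − 79.7600 = -19.9100
C = P + (C − P) = 20.71 + (-19.9100) = 0.8000

€0.80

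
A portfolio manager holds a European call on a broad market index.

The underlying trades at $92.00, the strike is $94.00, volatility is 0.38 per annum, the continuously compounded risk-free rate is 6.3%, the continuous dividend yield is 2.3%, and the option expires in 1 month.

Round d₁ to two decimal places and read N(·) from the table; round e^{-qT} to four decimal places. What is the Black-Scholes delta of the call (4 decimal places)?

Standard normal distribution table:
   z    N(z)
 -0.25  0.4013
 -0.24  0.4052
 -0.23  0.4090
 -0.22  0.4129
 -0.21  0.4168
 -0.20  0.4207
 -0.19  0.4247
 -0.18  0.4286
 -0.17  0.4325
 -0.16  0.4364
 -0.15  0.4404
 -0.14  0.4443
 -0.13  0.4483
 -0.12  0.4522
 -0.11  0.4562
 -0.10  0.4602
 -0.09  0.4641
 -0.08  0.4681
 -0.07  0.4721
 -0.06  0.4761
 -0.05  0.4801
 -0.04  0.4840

0.4553

σ√T = 0.38·√0.08333 = 0.1097
d₁ = [ln(92/94) + (0.063 − 0.023 + 0.38²/2)·0.08333] / 0.1097 = [-0.0215 + 0.0093] / 0.1097 = -0.1108 which rounds to -0.11
N(d₁) = N(-0.11) = 0.4562
Δ_call = exp(−qT)·N(d₁) = 0.9981·0.4562 = 0.4553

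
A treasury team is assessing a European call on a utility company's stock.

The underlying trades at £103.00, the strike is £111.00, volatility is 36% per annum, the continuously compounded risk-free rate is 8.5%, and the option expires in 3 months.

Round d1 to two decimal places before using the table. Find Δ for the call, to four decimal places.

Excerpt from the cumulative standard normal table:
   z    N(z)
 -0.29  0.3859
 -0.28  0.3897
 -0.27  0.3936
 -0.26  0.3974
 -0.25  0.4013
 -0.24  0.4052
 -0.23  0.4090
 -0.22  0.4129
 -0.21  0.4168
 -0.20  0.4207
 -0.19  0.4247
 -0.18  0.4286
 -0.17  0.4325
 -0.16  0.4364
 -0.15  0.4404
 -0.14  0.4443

0.4168

σ√T = 0.36·√0.25 = 0.1800
ln(S/K) + (r + σ²/2)T = ln(103/111) + (0.085 + 0.36²/2)·0.25 = -0.0748 + 0.0374 = -0.0374
d₁ = -0.0374 / 0.1800 = -0.2075 which rounds to -0.21
N(d₁) = N(-0.21) = 0.4168
Δ_call = N(d₁) = 0.4168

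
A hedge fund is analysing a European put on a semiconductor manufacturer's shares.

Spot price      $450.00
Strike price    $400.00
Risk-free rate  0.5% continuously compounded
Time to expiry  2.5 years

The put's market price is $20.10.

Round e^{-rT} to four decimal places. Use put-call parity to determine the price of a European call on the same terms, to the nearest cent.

$75.06

e^(−rT) = e^(−0.005·2.5) = 0.9876
Put-call parity: C − P = S − K·e^(−rT) = 450 − 400·0.9876 = 450 − 395.0400 = 54.9600
C = P + (C − P) = 20.10 + (54.9600) = 75.0600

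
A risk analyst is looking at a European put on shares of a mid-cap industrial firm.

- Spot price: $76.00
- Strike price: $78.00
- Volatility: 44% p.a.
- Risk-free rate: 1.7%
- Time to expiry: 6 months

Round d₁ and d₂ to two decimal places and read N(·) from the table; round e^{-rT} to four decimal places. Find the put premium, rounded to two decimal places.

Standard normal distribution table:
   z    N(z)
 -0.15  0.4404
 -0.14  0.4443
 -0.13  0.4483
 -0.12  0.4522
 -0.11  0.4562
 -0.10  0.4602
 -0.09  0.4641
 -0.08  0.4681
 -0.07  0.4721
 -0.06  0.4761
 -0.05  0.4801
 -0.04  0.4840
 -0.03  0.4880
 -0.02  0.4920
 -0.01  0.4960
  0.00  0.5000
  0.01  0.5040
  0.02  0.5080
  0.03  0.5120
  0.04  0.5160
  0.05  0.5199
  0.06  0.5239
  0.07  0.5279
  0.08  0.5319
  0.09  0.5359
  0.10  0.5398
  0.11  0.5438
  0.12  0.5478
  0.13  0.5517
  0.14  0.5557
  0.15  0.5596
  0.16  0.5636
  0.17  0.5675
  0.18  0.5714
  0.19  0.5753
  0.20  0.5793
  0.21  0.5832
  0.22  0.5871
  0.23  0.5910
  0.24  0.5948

$10.13

T = 0.5;  σ√T = 0.3111
d₁ = [ln(76/78) + (0.017 + 0.44²/2)·0.5] / 0.3111 = [-0.0260 + 0.0569] / 0.3111 = 0.0994 ≈ 0.10
d₂ = d₁ − σ√T = 0.0994 − 0.3111 = -0.2117 ≈ -0.21
exp(−rT) = exp(−0.017·0.5) = 0.9915
P = 78·0.9915·N(0.21) − 76·N(-0.10) = 78·0.9915·0.5832 − 76·0.4602 = 45.1029 − 34.9752 = 10.1277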